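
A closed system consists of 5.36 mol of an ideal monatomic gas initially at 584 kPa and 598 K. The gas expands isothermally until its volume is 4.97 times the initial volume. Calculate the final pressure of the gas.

V₁ = nRT₁/P₁ = 5.36×8.314×598/584 = 45.6 L.
Isothermal: T stays 598 K; PV = const ⇒ V₂ = 227 L, P₂ = 118 kPa.

118 kPa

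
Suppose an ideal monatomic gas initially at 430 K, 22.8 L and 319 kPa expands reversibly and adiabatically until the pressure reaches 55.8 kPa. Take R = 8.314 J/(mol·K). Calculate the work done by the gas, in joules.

n = P₁V₁/(RT₁) = 319×22.8/(8.314×430) = 2.03 mol.
Adiabatic: T₂/T₁ = (P₂/P₁)^((γ−1)/γ) ⇒ T₂ = 430×(0.175)^0.400 = 214 K; V₂ = 64.9 L.
ΔU = nCvΔT = 2.03×12.5×(214−430) = -5480 J.
Q = 0 for an adiabatic process, so W = −ΔU = 5480 J.

5480 J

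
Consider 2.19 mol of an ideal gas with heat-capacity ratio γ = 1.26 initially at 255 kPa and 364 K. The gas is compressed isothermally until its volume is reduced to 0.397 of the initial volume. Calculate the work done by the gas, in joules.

V₁ = nRT₁/P₁ = 2.19×8.314×364/255 = 26.0 L.
Isothermal: T stays 364 K; PV = const ⇒ V₂ = 10.3 L, P₂ = 642 kPa.
W = nRT ln(V₂/V₁) = 2.19×8.314×364×ln(0.397) = -6120 J.

-6120 J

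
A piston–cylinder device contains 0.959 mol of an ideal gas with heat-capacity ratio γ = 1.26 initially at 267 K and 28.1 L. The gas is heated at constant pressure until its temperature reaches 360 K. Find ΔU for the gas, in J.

P₁ = nRT₁/V₁ = 0.959×8.314×267/28.1 = 75.8 kPa.
Isobaric: P stays 75.8 kPa; V/T = const ⇒ T₂ = 360 K, V₂ = 37.9 L.
For an ideal gas ΔU = nCvΔT with Cv = R/(γ−1) = 32.0 J/(mol·K).
ΔU = 0.959×32.0×(360−267) = 2850 J.

2850 J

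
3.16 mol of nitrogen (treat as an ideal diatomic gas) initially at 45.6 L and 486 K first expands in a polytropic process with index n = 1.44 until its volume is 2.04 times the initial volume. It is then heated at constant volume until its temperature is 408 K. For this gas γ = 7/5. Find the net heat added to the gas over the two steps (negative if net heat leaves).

P₁ = nRT₁/V₁ = 3.16×8.314×486/45.6 = 280 kPa.
Step 1 — Polytropic n=1.44: T₂ = T₁(V₁/V₂)^(n−1) = 486×(0.490)^0.44 = 355 K; P₂ = P₁(V₁/V₂)^n = 100 kPa.
W = (P₁V₁−P₂V₂)/(n−1) = (280×45.6−100×93.0)/0.44 = 7810 J.
ΔU = nCvΔT = 3.16×20.8×(355−486) = -8590 J.
Q = ΔU + W = -781 J.
State after step 1: P = 100 kPa, V = 93.0 L, T = 355 K.
Step 2 — Isochoric: V stays 93.0 L; P/T = const ⇒ T₂ = 408 K, P₂ = 115 kPa.
W = 0 (no volume change).
ΔU = nCvΔT = 3.16×20.8×(408−355) = 3470 J.
Q = ΔU = 3470 J.
Net over both steps: W = 7810 J, Q = 2690 J, ΔU = -5120 J.

2690 J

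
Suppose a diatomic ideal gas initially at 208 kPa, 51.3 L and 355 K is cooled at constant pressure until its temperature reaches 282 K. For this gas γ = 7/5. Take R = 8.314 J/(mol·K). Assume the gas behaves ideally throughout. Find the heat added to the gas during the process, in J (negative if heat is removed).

n = P₁V₁/(RT₁) = 208×51.3/(8.314×355) = 3.62 mol.
Isobaric: P stays 208 kPa; V/T = const ⇒ T₂ = 282 K, V₂ = 40.8 L.
W = PΔV = 208×(40.8−51.3) kPa·L = -2190 J.
ΔU = nCvΔT = 3.62×20.8×(282−355) = -5490 J.
Q = ΔU + W = nCpΔT = -7680 J.

-7680 J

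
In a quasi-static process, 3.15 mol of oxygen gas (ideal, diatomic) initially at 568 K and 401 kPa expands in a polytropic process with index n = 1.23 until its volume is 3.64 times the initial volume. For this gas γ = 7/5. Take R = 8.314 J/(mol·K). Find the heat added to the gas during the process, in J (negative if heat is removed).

V₁ = nRT₁/P₁ = 3.15×8.314×568/401 = 37.1 L.
Polytropic n=1.23: T₂ = T₁(V₁/V₂)^(n−1) = 568×(0.275)^0.23 = 422 K; P₂ = P₁(V₁/V₂)^n = 81.8 kPa.
W = (P₁V₁−P₂V₂)/(n−1) = (401×37.1−81.8×135)/0.23 = 16600 J.
ΔU = nCvΔT = 3.15×20.8×(422−568) = -9560 J.
Q = ΔU + W = 7070 J.

7070 J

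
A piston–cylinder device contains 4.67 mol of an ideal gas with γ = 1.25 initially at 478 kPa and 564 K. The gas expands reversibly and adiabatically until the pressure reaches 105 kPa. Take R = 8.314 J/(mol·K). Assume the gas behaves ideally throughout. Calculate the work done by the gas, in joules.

22900 J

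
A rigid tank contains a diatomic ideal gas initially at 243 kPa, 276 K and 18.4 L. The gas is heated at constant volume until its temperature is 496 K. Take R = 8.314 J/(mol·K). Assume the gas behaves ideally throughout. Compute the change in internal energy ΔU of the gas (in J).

8910 J

n = P₁V₁/(RT₁) = 243×18.4/(8.314×276) = 1.95 mol.
Isochoric: V stays 18.4 L; P/T = const ⇒ T₂ = 496 K, P₂ = 437 kPa.
For an ideal gas ΔU = nCvΔT with Cv = (5/2)R = 20.8 J/(mol·K).
ΔU = 1.95×20.8×(496−276) = 8910 J.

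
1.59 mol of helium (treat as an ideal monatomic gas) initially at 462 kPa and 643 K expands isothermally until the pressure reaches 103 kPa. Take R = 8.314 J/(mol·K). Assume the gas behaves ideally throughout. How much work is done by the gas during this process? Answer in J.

V₁ = nRT₁/P₁ = 1.59×8.314×643/462 = 18.4 L.
Isothermal: T stays 643 K; PV = const ⇒ V₂ = 82.5 L, P₂ = 103 kPa.
W = nRT ln(V₂/V₁) = 1.59×8.314×643×ln(4.49) = 12800 J.

12800 J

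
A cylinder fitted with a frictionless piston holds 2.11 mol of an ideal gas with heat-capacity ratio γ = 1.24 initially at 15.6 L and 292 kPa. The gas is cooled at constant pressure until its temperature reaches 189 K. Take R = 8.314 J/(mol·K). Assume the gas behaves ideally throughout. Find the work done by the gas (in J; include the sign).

T₁ = P₁V₁/(nR) = 292×15.6/(2.11×8.314) = 260 K.
Isobaric: P stays 292 kPa; V/T = const ⇒ T₂ = 189 K, V₂ = 11.4 L.
W = PΔV = 292×(11.4−15.6) kPa·L = -1240 J.

-1240 J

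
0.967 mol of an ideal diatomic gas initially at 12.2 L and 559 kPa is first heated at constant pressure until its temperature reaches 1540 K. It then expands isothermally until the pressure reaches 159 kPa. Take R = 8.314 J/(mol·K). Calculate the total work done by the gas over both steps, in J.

T₁ = P₁V₁/(nR) = 559×12.2/(0.967×8.314) = 848 K.
Step 1 — Isobaric: P stays 559 kPa; V/T = const ⇒ T₂ = 1540 K, V₂ = 22.1 L.
W = PΔV = 559×(22.1−12.2) kPa·L = 5560 J.
ΔU = nCvΔT = 0.967×20.8×(1540−848) = 13900 J.
Q = ΔU + W = nCpΔT = 19500 J.
State after step 1: P = 559 kPa, V = 22.1 L, T = 1540 K.
Step 2 — Isothermal: T stays 1540 K; PV = const ⇒ V₂ = 77.9 L, P₂ = 159 kPa.
ΔU = 0 (ideal gas, T constant).
W = nRT ln(V₂/V₁) = 0.967×8.314×1540×ln(3.52) = 15600 J.
Q = ΔU + W = 15600 J.
Net over both steps: W = 21100 J, Q = 35000 J, ΔU = 13900 J.

21100 J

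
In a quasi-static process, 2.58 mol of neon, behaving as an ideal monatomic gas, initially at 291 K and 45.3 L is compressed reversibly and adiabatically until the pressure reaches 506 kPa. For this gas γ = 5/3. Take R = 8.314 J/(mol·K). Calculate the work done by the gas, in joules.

-6390 J

P₁ = nRT₁/V₁ = 2.58×8.314×291/45.3 = 138 kPa.
Adiabatic: T₂/T₁ = (P₂/P₁)^((γ−1)/γ) ⇒ T₂ = 291×(3.67)^0.400 = 490 K; V₂ = 20.8 L.
ΔU = nCvΔT = 2.58×12.5×(490−291) = 6390 J.
Q = 0 for an adiabatic process, so W = −ΔU = -6390 J.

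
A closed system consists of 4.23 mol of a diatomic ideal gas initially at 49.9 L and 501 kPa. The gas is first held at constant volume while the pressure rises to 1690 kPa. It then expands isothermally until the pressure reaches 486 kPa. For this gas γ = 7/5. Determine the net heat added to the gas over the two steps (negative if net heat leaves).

253000 J

T₁ = P₁V₁/(nR) = 501×49.9/(4.23×8.314) = 711 K.
Step 1 — Isochoric: V stays 49.9 L; P/T = const ⇒ T₂ = 2400 K, P₂ = 1690 kPa.
W = 0 (no volume change).
ΔU = nCvΔT = 4.23×20.8×(2400−711) = 148000 J.
Q = ΔU = 148000 J.
State after step 1: P = 1690 kPa, V = 49.9 L, T = 2400 K.
Step 2 — Isothermal: T stays 2400 K; PV = const ⇒ V₂ = 174 L, P₂ = 486 kPa.
ΔU = 0 (ideal gas, T constant).
W = nRT ln(V₂/V₁) = 4.23×8.314×2400×ln(3.48) = 105000 J.
Q = ΔU + W = 105000 J.
Net over both steps: W = 105000 J, Q = 253000 J, ΔU = 148000 J.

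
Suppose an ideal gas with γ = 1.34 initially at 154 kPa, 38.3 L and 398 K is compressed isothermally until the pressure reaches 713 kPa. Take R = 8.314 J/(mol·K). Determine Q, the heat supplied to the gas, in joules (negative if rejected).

-9040 J

n = P₁V₁/(RT₁) = 154×38.3/(8.314×398) = 1.78 mol.
Isothermal: T stays 398 K; PV = const ⇒ V₂ = 8.27 L, P₂ = 713 kPa.
ΔU = 0 (ideal gas, T constant).
W = nRT ln(V₂/V₁) = 1.78×8.314×398×ln(0.216) = -9040 J.
Q = ΔU + W = -9040 J.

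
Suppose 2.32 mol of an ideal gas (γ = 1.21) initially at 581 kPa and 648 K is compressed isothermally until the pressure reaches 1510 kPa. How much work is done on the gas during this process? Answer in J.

11900 J

V₁ = nRT₁/P₁ = 2.32×8.314×648/581 = 21.5 L.
Isothermal: T stays 648 K; PV = const ⇒ V₂ = 8.28 L, P₂ = 1510 kPa.
W = nRT ln(V₂/V₁) = 2.32×8.314×648×ln(0.385) = -11900 J.
Work done on the gas = −W_by = 11900 J.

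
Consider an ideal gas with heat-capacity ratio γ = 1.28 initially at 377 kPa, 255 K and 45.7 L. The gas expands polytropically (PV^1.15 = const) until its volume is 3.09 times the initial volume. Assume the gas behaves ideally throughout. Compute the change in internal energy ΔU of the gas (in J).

-9580 J

n = P₁V₁/(RT₁) = 377×45.7/(8.314×255) = 8.13 mol.
Polytropic n=1.15: T₂ = T₁(V₁/V₂)^(n−1) = 255×(0.324)^0.15 = 215 K; P₂ = P₁(V₁/V₂)^n = 103 kPa.
For an ideal gas ΔU = nCvΔT with Cv = R/(γ−1) = 29.7 J/(mol·K).
ΔU = 8.13×29.7×(215−255) = -9580 J.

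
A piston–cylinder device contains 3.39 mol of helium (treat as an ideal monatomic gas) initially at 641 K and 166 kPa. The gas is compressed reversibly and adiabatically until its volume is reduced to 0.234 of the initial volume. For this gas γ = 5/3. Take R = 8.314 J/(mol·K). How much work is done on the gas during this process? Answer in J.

44300 J

V₁ = nRT₁/P₁ = 3.39×8.314×641/166 = 109 L.
Adiabatic: TV^(γ−1) = const ⇒ T₂ = 641×(4.27)^0.667 = 1690 K; PV^γ = const ⇒ P₂ = 1870 kPa.
ΔU = nCvΔT = 3.39×12.5×(1690−641) = 44300 J.
Q = 0 for an adiabatic process, so W = −ΔU = -44300 J.
Work done on the gas = −W_by = 44300 J.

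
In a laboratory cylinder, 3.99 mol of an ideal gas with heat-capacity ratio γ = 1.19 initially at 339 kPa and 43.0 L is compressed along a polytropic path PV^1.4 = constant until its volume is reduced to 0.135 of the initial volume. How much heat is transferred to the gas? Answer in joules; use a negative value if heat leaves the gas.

T₁ = P₁V₁/(nR) = 339×43.0/(3.99×8.314) = 439 K.
Polytropic n=1.4: T₂ = T₁(V₁/V₂)^(n−1) = 439×(7.41)^0.40 = 979 K; P₂ = P₁(V₁/V₂)^n = 5590 kPa.
W = (P₁V₁−P₂V₂)/(n−1) = (339×43.0−5590×5.81)/0.40 = -44700 J.
ΔU = nCvΔT = 3.99×43.8×(979−439) = 94200 J.
Q = ΔU + W = 49500 J.

49500 J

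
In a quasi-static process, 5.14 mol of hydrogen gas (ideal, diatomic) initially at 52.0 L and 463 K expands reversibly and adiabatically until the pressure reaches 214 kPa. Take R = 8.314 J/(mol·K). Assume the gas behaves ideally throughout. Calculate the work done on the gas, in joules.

P₁ = nRT₁/V₁ = 5.14×8.314×463/52.0 = 380 kPa.
Adiabatic: T₂/T₁ = (P₂/P₁)^((γ−1)/γ) ⇒ T₂ = 463×(0.562)^0.286 = 393 K; V₂ = 78.4 L.
ΔU = nCvΔT = 5.14×20.8×(393−463) = -7500 J.
Q = 0 for an adiabatic process, so W = −ΔU = 7500 J.
Work done on the gas = −W_by = -7500 J.

-7500 J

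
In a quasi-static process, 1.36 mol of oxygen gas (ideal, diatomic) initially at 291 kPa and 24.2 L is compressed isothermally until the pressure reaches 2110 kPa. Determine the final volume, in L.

T₁ = P₁V₁/(nR) = 291×24.2/(1.36×8.314) = 623 K.
Isothermal: T stays 623 K; PV = const ⇒ V₂ = 3.34 L, P₂ = 2110 kPa.

3.34 L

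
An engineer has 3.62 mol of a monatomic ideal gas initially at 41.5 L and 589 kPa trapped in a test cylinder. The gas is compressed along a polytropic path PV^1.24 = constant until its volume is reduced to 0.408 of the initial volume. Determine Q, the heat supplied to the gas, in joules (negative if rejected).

T₁ = P₁V₁/(nR) = 589×41.5/(3.62×8.314) = 812 K.
Polytropic n=1.24: T₂ = T₁(V₁/V₂)^(n−1) = 812×(2.45)^0.24 = 1010 K; P₂ = P₁(V₁/V₂)^n = 1790 kPa.
W = (P₁V₁−P₂V₂)/(n−1) = (589×41.5−1790×16.9)/0.24 = -24400 J.
ΔU = nCvΔT = 3.62×12.5×(1010−812) = 8800 J.
Q = ΔU + W = -15600 J.

-15600 J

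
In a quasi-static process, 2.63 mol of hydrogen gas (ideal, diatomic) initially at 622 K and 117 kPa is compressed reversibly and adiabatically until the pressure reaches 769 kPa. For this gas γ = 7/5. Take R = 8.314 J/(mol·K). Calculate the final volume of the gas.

V₁ = nRT₁/P₁ = 2.63×8.314×622/117 = 116 L.
Adiabatic: T₂/T₁ = (P₂/P₁)^((γ−1)/γ) ⇒ T₂ = 622×(6.57)^0.286 = 1070 K; V₂ = 30.3 L.

30.3 L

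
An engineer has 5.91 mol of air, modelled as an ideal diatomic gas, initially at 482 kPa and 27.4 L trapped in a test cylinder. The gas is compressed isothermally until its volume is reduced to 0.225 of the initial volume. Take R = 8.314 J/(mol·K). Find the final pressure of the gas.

2140 kPa

T₁ = P₁V₁/(nR) = 482×27.4/(5.91×8.314) = 269 K.
Isothermal: T stays 269 K; PV = const ⇒ V₂ = 6.17 L, P₂ = 2140 kPa.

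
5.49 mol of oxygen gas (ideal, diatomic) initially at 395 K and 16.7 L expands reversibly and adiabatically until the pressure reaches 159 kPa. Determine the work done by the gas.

P₁ = nRT₁/V₁ = 5.49×8.314×395/16.7 = 1080 kPa.
Adiabatic: T₂/T₁ = (P₂/P₁)^((γ−1)/γ) ⇒ T₂ = 395×(0.147)^0.286 = 229 K; V₂ = 65.6 L.
ΔU = nCvΔT = 5.49×20.8×(229−395) = -19000 J.
Q = 0 for an adiabatic process, so W = −ΔU = 19000 J.

19000 J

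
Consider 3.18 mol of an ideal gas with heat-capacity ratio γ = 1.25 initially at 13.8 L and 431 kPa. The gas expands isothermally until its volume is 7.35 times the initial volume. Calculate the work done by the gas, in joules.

11900 J

T₁ = P₁V₁/(nR) = 431×13.8/(3.18×8.314) = 225 K.
Isothermal: T stays 225 K; PV = const ⇒ V₂ = 101 L, P₂ = 58.6 kPa.
W = nRT ln(V₂/V₁) = 3.18×8.314×225×ln(7.35) = 11900 J.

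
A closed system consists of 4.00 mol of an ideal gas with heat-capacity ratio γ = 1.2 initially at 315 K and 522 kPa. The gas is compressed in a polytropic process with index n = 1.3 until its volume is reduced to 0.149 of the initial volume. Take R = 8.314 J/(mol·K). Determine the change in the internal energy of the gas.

V₁ = nRT₁/P₁ = 4.00×8.314×315/522 = 20.1 L.
Polytropic n=1.3: T₂ = T₁(V₁/V₂)^(n−1) = 315×(6.71)^0.30 = 558 K; P₂ = P₁(V₁/V₂)^n = 6200 kPa.
For an ideal gas ΔU = nCvΔT with Cv = R/(γ−1) = 41.6 J/(mol·K).
ΔU = 4.00×41.6×(558−315) = 40300 J.

40300 J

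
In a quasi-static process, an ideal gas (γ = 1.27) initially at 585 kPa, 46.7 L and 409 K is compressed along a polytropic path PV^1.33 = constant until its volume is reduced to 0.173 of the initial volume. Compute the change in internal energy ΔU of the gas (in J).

79300 J

n = P₁V₁/(RT₁) = 585×46.7/(8.314×409) = 8.03 mol.
Polytropic n=1.33: T₂ = T₁(V₁/V₂)^(n−1) = 409×(5.78)^0.33 = 730 K; P₂ = P₁(V₁/V₂)^n = 6030 kPa.
For an ideal gas ΔU = nCvΔT with Cv = R/(γ−1) = 30.8 J/(mol·K).
ΔU = 8.03×30.8×(730−409) = 79300 J.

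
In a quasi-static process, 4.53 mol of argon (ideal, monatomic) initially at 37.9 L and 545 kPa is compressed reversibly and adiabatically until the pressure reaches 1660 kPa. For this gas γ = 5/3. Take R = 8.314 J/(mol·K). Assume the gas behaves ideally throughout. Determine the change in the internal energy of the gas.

17400 J

T₁ = P₁V₁/(nR) = 545×37.9/(4.53×8.314) = 548 K.
Adiabatic: T₂/T₁ = (P₂/P₁)^((γ−1)/γ) ⇒ T₂ = 548×(3.05)^0.400 = 856 K; V₂ = 19.4 L.
For an ideal gas ΔU = nCvΔT with Cv = (3/2)R = 12.5 J/(mol·K).
ΔU = 4.53×12.5×(856−548) = 17400 J.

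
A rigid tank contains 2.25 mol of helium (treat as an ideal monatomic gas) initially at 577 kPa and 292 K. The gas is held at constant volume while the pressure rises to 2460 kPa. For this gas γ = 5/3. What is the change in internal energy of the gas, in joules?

26700 J

V₁ = nRT₁/P₁ = 2.25×8.314×292/577 = 9.47 L.
Isochoric: V stays 9.47 L; P/T = const ⇒ T₂ = 1240 K, P₂ = 2460 kPa.
For an ideal gas ΔU = nCvΔT with Cv = (3/2)R = 12.5 J/(mol·K).
ΔU = 2.25×12.5×(1240−292) = 26700 J.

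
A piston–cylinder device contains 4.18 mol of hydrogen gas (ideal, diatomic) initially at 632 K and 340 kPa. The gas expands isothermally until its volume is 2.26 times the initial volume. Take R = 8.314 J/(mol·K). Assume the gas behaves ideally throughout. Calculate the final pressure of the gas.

150 kPa

V₁ = nRT₁/P₁ = 4.18×8.314×632/340 = 64.6 L.
Isothermal: T stays 632 K; PV = const ⇒ V₂ = 146 L, P₂ = 150 kPa.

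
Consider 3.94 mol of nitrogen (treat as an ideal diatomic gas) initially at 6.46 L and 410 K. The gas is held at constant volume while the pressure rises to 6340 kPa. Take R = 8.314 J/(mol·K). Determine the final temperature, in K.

1250 K

P₁ = nRT₁/V₁ = 3.94×8.314×410/6.46 = 2080 kPa.
Isochoric: V stays 6.46 L; P/T = const ⇒ T₂ = 1250 K, P₂ = 6340 kPa.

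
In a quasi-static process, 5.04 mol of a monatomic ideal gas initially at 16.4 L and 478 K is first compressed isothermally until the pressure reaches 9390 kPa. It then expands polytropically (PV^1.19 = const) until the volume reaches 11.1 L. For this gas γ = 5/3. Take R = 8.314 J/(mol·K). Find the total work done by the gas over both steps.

-12500 J

P₁ = nRT₁/V₁ = 5.04×8.314×478/16.4 = 1220 kPa.
Step 1 — Isothermal: T stays 478 K; PV = const ⇒ V₂ = 2.13 L, P₂ = 9390 kPa.
ΔU = 0 (ideal gas, T constant).
W = nRT ln(V₂/V₁) = 5.04×8.314×478×ln(0.130) = -40900 J.
Q = ΔU + W = -40900 J.
State after step 1: P = 9390 kPa, V = 2.13 L, T = 478 K.
Step 2 — Polytropic n=1.19: T₂ = T₁(V₁/V₂)^(n−1) = 478×(0.192)^0.19 = 349 K; P₂ = P₁(V₁/V₂)^n = 1320 kPa.
W = (P₁V₁−P₂V₂)/(n−1) = (9390×2.13−1320×11.1)/0.19 = 28400 J.
ΔU = nCvΔT = 5.04×12.5×(349−478) = -8080 J.
Q = ΔU + W = 20300 J.
Net over both steps: W = -12500 J, Q = -20600 J, ΔU = -8080 J.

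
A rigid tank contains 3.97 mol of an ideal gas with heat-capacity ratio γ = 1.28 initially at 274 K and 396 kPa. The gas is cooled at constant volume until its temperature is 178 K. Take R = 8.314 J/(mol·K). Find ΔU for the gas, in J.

-11300 J

V₁ = nRT₁/P₁ = 3.97×8.314×274/396 = 22.8 L.
Isochoric: V stays 22.8 L; P/T = const ⇒ T₂ = 178 K, P₂ = 257 kPa.
For an ideal gas ΔU = nCvΔT with Cv = R/(γ−1) = 29.7 J/(mol·K).
ΔU = 3.97×29.7×(178−274) = -11300 J.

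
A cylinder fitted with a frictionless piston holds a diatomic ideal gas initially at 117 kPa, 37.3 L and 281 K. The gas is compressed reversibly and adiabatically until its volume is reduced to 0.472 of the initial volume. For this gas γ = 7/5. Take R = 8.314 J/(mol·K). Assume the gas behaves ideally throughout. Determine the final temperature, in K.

379 K

Adiabatic: TV^(γ−1) = const ⇒ T₂ = 281×(2.12)^0.400 = 379 K; PV^γ = const ⇒ P₂ = 335 kPa.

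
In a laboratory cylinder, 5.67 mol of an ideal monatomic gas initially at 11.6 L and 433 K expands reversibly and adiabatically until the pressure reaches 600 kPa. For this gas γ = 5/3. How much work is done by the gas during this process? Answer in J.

10700 J

P₁ = nRT₁/V₁ = 5.67×8.314×433/11.6 = 1760 kPa.
Adiabatic: T₂/T₁ = (P₂/P₁)^((γ−1)/γ) ⇒ T₂ = 433×(0.341)^0.400 = 282 K; V₂ = 22.1 L.
ΔU = nCvΔT = 5.67×12.5×(282−433) = -10700 J.
Q = 0 for an adiabatic process, so W = −ΔU = 10700 J.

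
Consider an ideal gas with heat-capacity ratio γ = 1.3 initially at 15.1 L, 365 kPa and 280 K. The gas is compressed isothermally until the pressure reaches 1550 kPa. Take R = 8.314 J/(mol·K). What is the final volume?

Isothermal: T stays 280 K; PV = const ⇒ V₂ = 3.56 L, P₂ = 1550 kPa.

3.56 L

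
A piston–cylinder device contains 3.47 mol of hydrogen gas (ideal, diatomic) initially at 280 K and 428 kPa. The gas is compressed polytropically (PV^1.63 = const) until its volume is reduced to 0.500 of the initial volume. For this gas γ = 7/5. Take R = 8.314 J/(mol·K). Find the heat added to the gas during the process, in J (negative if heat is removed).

4040 J

V₁ = nRT₁/P₁ = 3.47×8.314×280/428 = 18.9 L.
Polytropic n=1.63: T₂ = T₁(V₁/V₂)^(n−1) = 280×(2.00)^0.63 = 433 K; P₂ = P₁(V₁/V₂)^n = 1320 kPa.
W = (P₁V₁−P₂V₂)/(n−1) = (428×18.9−1320×9.44)/0.63 = -7020 J.
ΔU = nCvΔT = 3.47×20.8×(433−280) = 11100 J.
Q = ΔU + W = 4040 J.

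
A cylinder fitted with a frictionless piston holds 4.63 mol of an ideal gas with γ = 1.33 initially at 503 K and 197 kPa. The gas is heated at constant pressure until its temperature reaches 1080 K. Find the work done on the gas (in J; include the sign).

-22200 J

V₁ = nRT₁/P₁ = 4.63×8.314×503/197 = 98.3 L.
Isobaric: P stays 197 kPa; V/T = const ⇒ T₂ = 1080 K, V₂ = 211 L.
W = PΔV = 197×(211−98.3) kPa·L = 22200 J.
Work done on the gas = −W_by = -22200 J.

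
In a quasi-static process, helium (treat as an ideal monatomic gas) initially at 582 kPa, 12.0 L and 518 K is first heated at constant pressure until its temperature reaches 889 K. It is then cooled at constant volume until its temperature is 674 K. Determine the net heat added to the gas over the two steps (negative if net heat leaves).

8160 J

n = P₁V₁/(RT₁) = 582×12.0/(8.314×518) = 1.62 mol.
Step 1 — Isobaric: P stays 582 kPa; V/T = const ⇒ T₂ = 889 K, V₂ = 20.6 L.
W = PΔV = 582×(20.6−12.0) kPa·L = 5000 J.
ΔU = nCvΔT = 1.62×12.5×(889−518) = 7500 J.
Q = ΔU + W = nCpΔT = 12500 J.
State after step 1: P = 582 kPa, V = 20.6 L, T = 889 K.
Step 2 — Isochoric: V stays 20.6 L; P/T = const ⇒ T₂ = 674 K, P₂ = 441 kPa.
W = 0 (no volume change).
ΔU = nCvΔT = 1.62×12.5×(674−889) = -4350 J.
Q = ΔU = -4350 J.
Net over both steps: W = 5000 J, Q = 8160 J, ΔU = 3150 J.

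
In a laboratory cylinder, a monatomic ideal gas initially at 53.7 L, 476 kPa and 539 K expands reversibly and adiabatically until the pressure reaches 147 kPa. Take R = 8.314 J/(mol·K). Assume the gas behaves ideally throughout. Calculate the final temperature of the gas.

Adiabatic: T₂/T₁ = (P₂/P₁)^((γ−1)/γ) ⇒ T₂ = 539×(0.309)^0.400 = 337 K; V₂ = 109 L.

337 K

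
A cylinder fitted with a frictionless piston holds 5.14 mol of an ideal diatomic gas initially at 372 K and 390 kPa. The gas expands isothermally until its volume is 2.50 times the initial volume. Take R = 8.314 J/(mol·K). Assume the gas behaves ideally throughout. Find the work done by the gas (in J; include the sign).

V₁ = nRT₁/P₁ = 5.14×8.314×372/390 = 40.8 L.
Isothermal: T stays 372 K; PV = const ⇒ V₂ = 102 L, P₂ = 156 kPa.
W = nRT ln(V₂/V₁) = 5.14×8.314×372×ln(2.50) = 14600 J.

14600 J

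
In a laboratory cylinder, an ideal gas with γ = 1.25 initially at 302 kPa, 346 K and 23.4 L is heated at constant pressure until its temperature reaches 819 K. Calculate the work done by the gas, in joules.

9660 J

n = P₁V₁/(RT₁) = 302×23.4/(8.314×346) = 2.46 mol.
Isobaric: P stays 302 kPa; V/T = const ⇒ T₂ = 819 K, V₂ = 55.4 L.
W = PΔV = 302×(55.4−23.4) kPa·L = 9660 J.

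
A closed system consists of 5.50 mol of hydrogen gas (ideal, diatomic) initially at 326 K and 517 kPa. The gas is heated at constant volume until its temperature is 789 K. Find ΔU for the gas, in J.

52900 J

V₁ = nRT₁/P₁ = 5.50×8.314×326/517 = 28.8 L.
Isochoric: V stays 28.8 L; P/T = const ⇒ T₂ = 789 K, P₂ = 1250 kPa.
For an ideal gas ΔU = nCvΔT with Cv = (5/2)R = 20.8 J/(mol·K).
ΔU = 5.50×20.8×(789−326) = 52900 J.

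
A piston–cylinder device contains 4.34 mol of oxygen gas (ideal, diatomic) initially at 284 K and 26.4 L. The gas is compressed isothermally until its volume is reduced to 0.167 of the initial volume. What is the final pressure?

P₁ = nRT₁/V₁ = 4.34×8.314×284/26.4 = 388 kPa.
Isothermal: T stays 284 K; PV = const ⇒ V₂ = 4.41 L, P₂ = 2320 kPa.

2320 kPa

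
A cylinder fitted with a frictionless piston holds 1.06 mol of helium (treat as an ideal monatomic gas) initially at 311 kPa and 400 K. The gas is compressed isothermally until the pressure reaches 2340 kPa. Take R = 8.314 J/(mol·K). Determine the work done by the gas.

-7110 J

V₁ = nRT₁/P₁ = 1.06×8.314×400/311 = 11.3 L.
Isothermal: T stays 400 K; PV = const ⇒ V₂ = 1.51 L, P₂ = 2340 kPa.
W = nRT ln(V₂/V₁) = 1.06×8.314×400×ln(0.133) = -7110 J.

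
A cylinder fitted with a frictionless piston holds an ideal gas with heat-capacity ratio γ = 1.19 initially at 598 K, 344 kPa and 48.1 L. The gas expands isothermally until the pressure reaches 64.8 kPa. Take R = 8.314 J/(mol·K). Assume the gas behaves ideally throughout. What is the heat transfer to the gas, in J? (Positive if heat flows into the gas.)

27600 J

n = P₁V₁/(RT₁) = 344×48.1/(8.314×598) = 3.33 mol.
Isothermal: T stays 598 K; PV = const ⇒ V₂ = 255 L, P₂ = 64.8 kPa.
ΔU = 0 (ideal gas, T constant).
W = nRT ln(V₂/V₁) = 3.33×8.314×598×ln(5.31) = 27600 J.
Q = ΔU + W = 27600 J.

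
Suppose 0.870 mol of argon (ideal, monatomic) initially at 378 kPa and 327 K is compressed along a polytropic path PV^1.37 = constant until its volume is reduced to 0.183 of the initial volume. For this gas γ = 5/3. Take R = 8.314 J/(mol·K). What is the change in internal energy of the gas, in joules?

3100 J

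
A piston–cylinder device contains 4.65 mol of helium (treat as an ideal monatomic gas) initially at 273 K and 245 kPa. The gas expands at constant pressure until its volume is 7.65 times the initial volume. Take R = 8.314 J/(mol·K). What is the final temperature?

2090 K

V₁ = nRT₁/P₁ = 4.65×8.314×273/245 = 43.1 L.
Isobaric: P stays 245 kPa; V/T = const ⇒ T₂ = 2090 K, V₂ = 330 L.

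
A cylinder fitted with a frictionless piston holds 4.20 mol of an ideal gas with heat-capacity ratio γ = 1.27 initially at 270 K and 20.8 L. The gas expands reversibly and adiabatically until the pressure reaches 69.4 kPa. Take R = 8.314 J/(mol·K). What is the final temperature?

181 K

P₁ = nRT₁/V₁ = 4.20×8.314×270/20.8 = 453 kPa.
Adiabatic: T₂/T₁ = (P₂/P₁)^((γ−1)/γ) ⇒ T₂ = 270×(0.153)^0.213 = 181 K; V₂ = 91.2 L.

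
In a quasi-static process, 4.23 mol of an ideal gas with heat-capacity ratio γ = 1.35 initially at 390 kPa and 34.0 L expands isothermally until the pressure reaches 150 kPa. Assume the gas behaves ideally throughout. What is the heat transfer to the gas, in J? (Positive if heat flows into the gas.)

T₁ = P₁V₁/(nR) = 390×34.0/(4.23×8.314) = 377 K.
Isothermal: T stays 377 K; PV = const ⇒ V₂ = 88.4 L, P₂ = 150 kPa.
ΔU = 0 (ideal gas, T constant).
W = nRT ln(V₂/V₁) = 4.23×8.314×377×ln(2.60) = 12700 J.
Q = ΔU + W = 12700 J.

12700 J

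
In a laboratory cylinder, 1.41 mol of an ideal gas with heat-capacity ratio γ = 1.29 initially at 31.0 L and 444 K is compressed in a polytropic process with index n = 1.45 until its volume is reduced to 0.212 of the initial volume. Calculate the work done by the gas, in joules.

P₁ = nRT₁/V₁ = 1.41×8.314×444/31.0 = 168 kPa.
Polytropic n=1.45: T₂ = T₁(V₁/V₂)^(n−1) = 444×(4.72)^0.45 = 892 K; P₂ = P₁(V₁/V₂)^n = 1590 kPa.
W = (P₁V₁−P₂V₂)/(n−1) = (168×31.0−1590×6.57)/0.45 = -11700 J.

-11700 J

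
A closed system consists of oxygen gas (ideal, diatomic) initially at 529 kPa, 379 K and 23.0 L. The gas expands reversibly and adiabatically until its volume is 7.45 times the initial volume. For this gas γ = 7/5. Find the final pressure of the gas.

Adiabatic: TV^(γ−1) = const ⇒ T₂ = 379×(0.134)^0.400 = 170 K; PV^γ = const ⇒ P₂ = 31.8 kPa.

31.8 kPa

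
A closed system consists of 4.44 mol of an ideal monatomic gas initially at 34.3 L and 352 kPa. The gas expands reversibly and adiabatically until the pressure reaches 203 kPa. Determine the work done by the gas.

T₁ = P₁V₁/(nR) = 352×34.3/(4.44×8.314) = 327 K.
Adiabatic: T₂/T₁ = (P₂/P₁)^((γ−1)/γ) ⇒ T₂ = 327×(0.577)^0.400 = 262 K; V₂ = 47.7 L.
ΔU = nCvΔT = 4.44×12.5×(262−327) = -3580 J.
Q = 0 for an adiabatic process, so W = −ΔU = 3580 J.

3580 J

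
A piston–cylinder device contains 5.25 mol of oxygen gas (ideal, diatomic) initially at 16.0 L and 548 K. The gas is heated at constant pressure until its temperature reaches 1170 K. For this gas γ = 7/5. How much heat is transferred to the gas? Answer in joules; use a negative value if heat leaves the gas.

95000 J

P₁ = nRT₁/V₁ = 5.25×8.314×548/16.0 = 1490 kPa.
Isobaric: P stays 1490 kPa; V/T = const ⇒ T₂ = 1170 K, V₂ = 34.2 L.
W = PΔV = 1490×(34.2−16.0) kPa·L = 27100 J.
ΔU = nCvΔT = 5.25×20.8×(1170−548) = 67900 J.
Q = ΔU + W = nCpΔT = 95000 J.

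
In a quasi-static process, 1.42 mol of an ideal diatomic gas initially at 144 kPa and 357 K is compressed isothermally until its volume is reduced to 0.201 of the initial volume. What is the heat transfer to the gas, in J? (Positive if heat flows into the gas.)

-6760 J

V₁ = nRT₁/P₁ = 1.42×8.314×357/144 = 29.3 L.
Isothermal: T stays 357 K; PV = const ⇒ V₂ = 5.88 L, P₂ = 716 kPa.
ΔU = 0 (ideal gas, T constant).
W = nRT ln(V₂/V₁) = 1.42×8.314×357×ln(0.201) = -6760 J.
Q = ΔU + W = -6760 J.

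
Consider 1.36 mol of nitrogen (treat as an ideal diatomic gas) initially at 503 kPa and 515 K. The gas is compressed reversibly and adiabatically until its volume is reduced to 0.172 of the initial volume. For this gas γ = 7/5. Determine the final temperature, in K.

V₁ = nRT₁/P₁ = 1.36×8.314×515/503 = 11.6 L.
Adiabatic: TV^(γ−1) = const ⇒ T₂ = 515×(5.81)^0.400 = 1040 K; PV^γ = const ⇒ P₂ = 5910 kPa.

1040 K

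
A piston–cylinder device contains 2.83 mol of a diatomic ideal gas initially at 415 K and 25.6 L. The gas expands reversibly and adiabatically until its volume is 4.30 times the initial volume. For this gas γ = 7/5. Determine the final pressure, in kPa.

49.5 kPa

P₁ = nRT₁/V₁ = 2.83×8.314×415/25.6 = 381 kPa.
Adiabatic: TV^(γ−1) = const ⇒ T₂ = 415×(0.233)^0.400 = 232 K; PV^γ = const ⇒ P₂ = 49.5 kPa.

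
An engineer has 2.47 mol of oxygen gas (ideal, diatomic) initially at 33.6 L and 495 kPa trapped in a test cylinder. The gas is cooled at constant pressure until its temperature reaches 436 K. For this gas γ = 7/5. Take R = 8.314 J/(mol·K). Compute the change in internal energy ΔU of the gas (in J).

-19200 J

T₁ = P₁V₁/(nR) = 495×33.6/(2.47×8.314) = 810 K.
Isobaric: P stays 495 kPa; V/T = const ⇒ T₂ = 436 K, V₂ = 18.1 L.
For an ideal gas ΔU = nCvΔT with Cv = (5/2)R = 20.8 J/(mol·K).
ΔU = 2.47×20.8×(436−810) = -19200 J.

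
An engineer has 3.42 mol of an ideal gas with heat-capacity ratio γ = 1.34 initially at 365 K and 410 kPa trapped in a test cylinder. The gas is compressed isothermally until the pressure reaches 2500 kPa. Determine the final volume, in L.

4.15 L

V₁ = nRT₁/P₁ = 3.42×8.314×365/410 = 25.3 L.
Isothermal: T stays 365 K; PV = const ⇒ V₂ = 4.15 L, P₂ = 2500 kPa.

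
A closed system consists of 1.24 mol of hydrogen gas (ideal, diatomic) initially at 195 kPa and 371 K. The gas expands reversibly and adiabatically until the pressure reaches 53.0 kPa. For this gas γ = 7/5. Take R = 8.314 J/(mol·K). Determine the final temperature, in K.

V₁ = nRT₁/P₁ = 1.24×8.314×371/195 = 19.6 L.
Adiabatic: T₂/T₁ = (P₂/P₁)^((γ−1)/γ) ⇒ T₂ = 371×(0.272)^0.286 = 256 K; V₂ = 49.7 L.

256 K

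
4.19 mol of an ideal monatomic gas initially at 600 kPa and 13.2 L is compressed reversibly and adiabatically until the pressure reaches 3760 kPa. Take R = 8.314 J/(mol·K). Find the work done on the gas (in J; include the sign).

T₁ = P₁V₁/(nR) = 600×13.2/(4.19×8.314) = 227 K.
Adiabatic: T₂/T₁ = (P₂/P₁)^((γ−1)/γ) ⇒ T₂ = 227×(6.27)^0.400 = 474 K; V₂ = 4.39 L.
ΔU = nCvΔT = 4.19×12.5×(474−227) = 12900 J.
Q = 0 for an adiabatic process, so W = −ΔU = -12900 J.
Work done on the gas = −W_by = 12900 J.

12900 J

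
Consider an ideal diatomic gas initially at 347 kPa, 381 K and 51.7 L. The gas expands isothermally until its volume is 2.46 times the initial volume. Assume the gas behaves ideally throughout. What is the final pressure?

141 kPa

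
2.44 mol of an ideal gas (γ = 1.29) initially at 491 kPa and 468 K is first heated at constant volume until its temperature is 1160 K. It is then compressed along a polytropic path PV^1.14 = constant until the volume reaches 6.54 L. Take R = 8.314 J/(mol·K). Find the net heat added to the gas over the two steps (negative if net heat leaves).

34200 J

V₁ = nRT₁/P₁ = 2.44×8.314×468/491 = 19.3 L.
Step 1 — Isochoric: V stays 19.3 L; P/T = const ⇒ T₂ = 1160 K, P₂ = 1220 kPa.
W = 0 (no volume change).
ΔU = nCvΔT = 2.44×28.7×(1160−468) = 48400 J.
Q = ΔU = 48400 J.
State after step 1: P = 1220 kPa, V = 19.3 L, T = 1160 K.
Step 2 — Polytropic n=1.14: T₂ = T₁(V₁/V₂)^(n−1) = 1160×(2.96)^0.14 = 1350 K; P₂ = P₁(V₁/V₂)^n = 4190 kPa.
W = (P₁V₁−P₂V₂)/(n−1) = (1220×19.3−4190×6.54)/0.14 = -27500 J.
ΔU = nCvΔT = 2.44×28.7×(1350−1160) = 13300 J.
Q = ΔU + W = -14200 J.
Net over both steps: W = -27500 J, Q = 34200 J, ΔU = 61700 J.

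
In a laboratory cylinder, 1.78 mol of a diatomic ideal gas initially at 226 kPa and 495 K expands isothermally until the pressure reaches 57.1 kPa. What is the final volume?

V₁ = nRT₁/P₁ = 1.78×8.314×495/226 = 32.4 L.
Isothermal: T stays 495 K; PV = const ⇒ V₂ = 128 L, P₂ = 57.1 kPa.

128 L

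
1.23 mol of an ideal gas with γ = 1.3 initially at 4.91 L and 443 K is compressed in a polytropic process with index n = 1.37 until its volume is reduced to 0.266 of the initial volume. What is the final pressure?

P₁ = nRT₁/V₁ = 1.23×8.314×443/4.91 = 923 kPa.
Polytropic n=1.37: T₂ = T₁(V₁/V₂)^(n−1) = 443×(3.76)^0.37 = 723 K; P₂ = P₁(V₁/V₂)^n = 5660 kPa.

5660 kPa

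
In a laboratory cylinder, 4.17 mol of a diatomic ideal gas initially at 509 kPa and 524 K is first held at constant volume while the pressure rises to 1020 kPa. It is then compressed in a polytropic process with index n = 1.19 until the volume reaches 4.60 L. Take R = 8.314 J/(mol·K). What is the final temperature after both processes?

1550 K

V₁ = nRT₁/P₁ = 4.17×8.314×524/509 = 35.7 L.
Step 1 — Isochoric: V stays 35.7 L; P/T = const ⇒ T₂ = 1050 K, P₂ = 1020 kPa.
W = 0 (no volume change).
ΔU = nCvΔT = 4.17×20.8×(1050−524) = 45600 J.
Q = ΔU = 45600 J.
State after step 1: P = 1020 kPa, V = 35.7 L, T = 1050 K.
Step 2 — Polytropic n=1.19: T₂ = T₁(V₁/V₂)^(n−1) = 1050×(7.76)^0.19 = 1550 K; P₂ = P₁(V₁/V₂)^n = 11700 kPa.
W = (P₁V₁−P₂V₂)/(n−1) = (1020×35.7−11700×4.60)/0.19 = -91200 J.
ΔU = nCvΔT = 4.17×20.8×(1550−1050) = 43300 J.
Q = ΔU + W = -47900 J.
Net over both steps: W = -91200 J, Q = -2280 J, ΔU = 88900 J.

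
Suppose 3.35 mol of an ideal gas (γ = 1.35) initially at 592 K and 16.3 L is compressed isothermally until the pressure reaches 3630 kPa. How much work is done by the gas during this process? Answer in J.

P₁ = nRT₁/V₁ = 3.35×8.314×592/16.3 = 1010 kPa.
Isothermal: T stays 592 K; PV = const ⇒ V₂ = 4.54 L, P₂ = 3630 kPa.
W = nRT ln(V₂/V₁) = 3.35×8.314×592×ln(0.279) = -21100 J.

-21100 J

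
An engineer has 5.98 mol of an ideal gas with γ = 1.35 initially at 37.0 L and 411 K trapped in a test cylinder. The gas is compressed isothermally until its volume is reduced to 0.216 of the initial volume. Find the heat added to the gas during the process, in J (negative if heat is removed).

P₁ = nRT₁/V₁ = 5.98×8.314×411/37.0 = 552 kPa.
Isothermal: T stays 411 K; PV = const ⇒ V₂ = 7.99 L, P₂ = 2560 kPa.
ΔU = 0 (ideal gas, T constant).
W = nRT ln(V₂/V₁) = 5.98×8.314×411×ln(0.216) = -31300 J.
Q = ΔU + W = -31300 J.

-31300 J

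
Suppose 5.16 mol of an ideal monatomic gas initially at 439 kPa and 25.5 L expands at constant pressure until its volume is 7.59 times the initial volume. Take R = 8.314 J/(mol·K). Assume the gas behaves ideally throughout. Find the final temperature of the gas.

T₁ = P₁V₁/(nR) = 439×25.5/(5.16×8.314) = 261 K.
Isobaric: P stays 439 kPa; V/T = const ⇒ T₂ = 1980 K, V₂ = 194 L.

1980 K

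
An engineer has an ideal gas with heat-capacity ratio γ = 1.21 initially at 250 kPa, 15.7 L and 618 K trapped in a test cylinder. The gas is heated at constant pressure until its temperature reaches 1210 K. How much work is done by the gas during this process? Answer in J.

3760 J

n = P₁V₁/(RT₁) = 250×15.7/(8.314×618) = 0.764 mol.
Isobaric: P stays 250 kPa; V/T = const ⇒ T₂ = 1210 K, V₂ = 30.7 L.
W = PΔV = 250×(30.7−15.7) kPa·L = 3760 J.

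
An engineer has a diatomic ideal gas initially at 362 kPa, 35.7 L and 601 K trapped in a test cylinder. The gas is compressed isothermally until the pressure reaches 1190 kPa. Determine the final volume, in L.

10.9 L

Isothermal: T stays 601 K; PV = const ⇒ V₂ = 10.9 L, P₂ = 1190 kPa.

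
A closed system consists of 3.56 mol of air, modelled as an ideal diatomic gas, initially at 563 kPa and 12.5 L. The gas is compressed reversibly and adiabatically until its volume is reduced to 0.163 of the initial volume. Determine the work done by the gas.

T₁ = P₁V₁/(nR) = 563×12.5/(3.56×8.314) = 238 K.
Adiabatic: TV^(γ−1) = const ⇒ T₂ = 238×(6.13)^0.400 = 491 K; PV^γ = const ⇒ P₂ = 7140 kPa.
ΔU = nCvΔT = 3.56×20.8×(491−238) = 18800 J.
Q = 0 for an adiabatic process, so W = −ΔU = -18800 J.

-18800 J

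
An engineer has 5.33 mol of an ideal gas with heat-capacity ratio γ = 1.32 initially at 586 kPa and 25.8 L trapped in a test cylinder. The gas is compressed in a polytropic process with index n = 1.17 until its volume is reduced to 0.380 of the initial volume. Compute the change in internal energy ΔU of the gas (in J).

8450 J

T₁ = P₁V₁/(nR) = 586×25.8/(5.33×8.314) = 341 K.
Polytropic n=1.17: T₂ = T₁(V₁/V₂)^(n−1) = 341×(2.63)^0.17 = 402 K; P₂ = P₁(V₁/V₂)^n = 1820 kPa.
For an ideal gas ΔU = nCvΔT with Cv = R/(γ−1) = 26.0 J/(mol·K).
ΔU = 5.33×26.0×(402−341) = 8450 J.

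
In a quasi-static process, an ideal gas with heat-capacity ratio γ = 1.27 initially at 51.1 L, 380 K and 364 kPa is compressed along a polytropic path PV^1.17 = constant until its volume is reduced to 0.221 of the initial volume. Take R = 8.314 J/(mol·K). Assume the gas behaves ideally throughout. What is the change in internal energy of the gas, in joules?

n = P₁V₁/(RT₁) = 364×51.1/(8.314×380) = 5.89 mol.
Polytropic n=1.17: T₂ = T₁(V₁/V₂)^(n−1) = 380×(4.52)^0.17 = 491 K; P₂ = P₁(V₁/V₂)^n = 2130 kPa.
For an ideal gas ΔU = nCvΔT with Cv = R/(γ−1) = 30.8 J/(mol·K).
ΔU = 5.89×30.8×(491−380) = 20200 J.

20200 J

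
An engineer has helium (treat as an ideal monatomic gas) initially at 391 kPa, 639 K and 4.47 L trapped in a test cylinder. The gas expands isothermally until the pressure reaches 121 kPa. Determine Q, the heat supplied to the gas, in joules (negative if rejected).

2050 J

n = P₁V₁/(RT₁) = 391×4.47/(8.314×639) = 0.329 mol.
Isothermal: T stays 639 K; PV = const ⇒ V₂ = 14.4 L, P₂ = 121 kPa.
ΔU = 0 (ideal gas, T constant).
W = nRT ln(V₂/V₁) = 0.329×8.314×639×ln(3.23) = 2050 J.
Q = ΔU + W = 2050 J.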